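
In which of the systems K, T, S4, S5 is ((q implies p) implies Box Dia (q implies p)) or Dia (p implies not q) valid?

T-tableau for the negation not (((q implies p) implies Box Dia (q implies p)) or Dia (p implies not q)):
1. not (((q implies p) implies Box Dia (q implies p)) or Dia (p implies not q)), u
2. not ((q implies p) implies Box Dia (q implies p)), u
3. not Dia (p implies not q), u
4. q implies p, u
5. not Box Dia (q implies p), u
6. not (p implies not q), u
7. p, u
8. q, u
9. not Dia (q implies p), v
10. not (p implies not q), v
11. p, v
12. q, v
13. not (q implies p), v
14. not p, v
Accessibility: uRu, uRv, vRv
Branch closes: p and not p both at v.
Every branch closes (one shown): valid in T, hence also in S4, S5 (every theorem of T is a theorem of S4 and S5).
K-tableau for the negation not (((q implies p) implies Box Dia (q implies p)) or Dia (p implies not q)):
1. not (((q implies p) implies Box Dia (q implies p)) or Dia (p implies not q)), u
2. not ((q implies p) implies Box Dia (q implies p)), u
3. not Dia (p implies not q), u
4. q implies p, u
5. not Box Dia (q implies p), u
6. p, u
7. not Dia (q implies p), v
8. not (p implies not q), v
9. p, v
10. q, v
Accessibility: uRv
Complete open branch: countermodel on a K-frame, so not valid in K.

T, S4, S5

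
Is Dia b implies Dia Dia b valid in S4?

Tableau for the negation not (Dia b implies Dia Dia b):
1. not (Dia b implies Dia Dia b), 0
2. Dia b, 0   [neg-implies-rule on 1]
3. not Dia Dia b, 0   [neg-implies-rule on 1]
4. not Dia b, 0   [neg-Dia-rule on 3 via 0R0]
5. not b, 0   [neg-Dia-rule on 4 via 0R0]
6. b, 1   [Dia-rule on 2: fresh world 1, 0R1]
7. not Dia b, 1   [neg-Dia-rule on 3 via 0R1]
8. not b, 1   [neg-Dia-rule on 4 via 0R1]
Accessibility: 0R0, 0R1, 1R1
Branch closes: b and not b both at 1.
All branches of the negation close; one closing branch shown above.

Valid in S4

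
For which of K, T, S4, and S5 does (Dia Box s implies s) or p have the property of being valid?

S5

S5-tableau for the negation not ((Dia Box s implies s) or p):
1. not ((Dia Box s implies s) or p), 0
2. not (Dia Box s implies s), 0
3. not p, 0
4. Dia Box s, 0
5. not s, 0
6. Box s, 1
7. s, 0
Accessibility: 0R0, 0R1, 1R0, 1R1
Branch closes: s and not s both at 0.
Every branch closes (one shown): valid in S5.
S4-tableau for the negation not ((Dia Box s implies s) or p):
1. not ((Dia Box s implies s) or p), 0
2. not (Dia Box s implies s), 0
3. not p, 0
4. Dia Box s, 0
5. not s, 0
6. Box s, 1
7. s, 1
Accessibility: 0R0, 0R1, 1R1
Complete open branch: countermodel on an S4-frame, so not valid in S4, nor in K, T (the same frame is also a K-frame and a T-frame).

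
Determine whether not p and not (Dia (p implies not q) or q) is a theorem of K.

Tableau for the negation not (not p and not (Dia (p implies not q) or q)):
1. not (not p and not (Dia (p implies not q) or q)), u
2. Dia (p implies not q) or q, u
3. q, u
The negation has an open branch (countermodel exists).

Not valid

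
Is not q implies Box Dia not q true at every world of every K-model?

No, not valid

Tableau for the negation not (not q implies Box Dia not q):
1. not (not q implies Box Dia not q), w0
2. not q, w0   [neg-implies-rule on 1]
3. not Box Dia not q, w0   [neg-implies-rule on 1]
4. not Dia not q, w1   [neg-Box-rule on 3: fresh world w1, w0Rw1]
Accessibility: w0Rw1
The negation has an open branch (countermodel exists).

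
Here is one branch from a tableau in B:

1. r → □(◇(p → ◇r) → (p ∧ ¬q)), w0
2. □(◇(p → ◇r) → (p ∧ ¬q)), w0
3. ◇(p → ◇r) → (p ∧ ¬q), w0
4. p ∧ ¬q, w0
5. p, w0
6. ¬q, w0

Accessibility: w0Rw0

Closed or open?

No world carries both an atom and its negation.

Not closed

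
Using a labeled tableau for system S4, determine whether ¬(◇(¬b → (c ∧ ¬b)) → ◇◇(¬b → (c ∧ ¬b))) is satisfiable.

Unsatisfiable (every branch closes)

1. ¬(◇(¬b → (c ∧ ¬b)) → ◇◇(¬b → (c ∧ ¬b))), u
2. ◇(¬b → (c ∧ ¬b)), u   [¬→-rule on 1]
3. ¬◇◇(¬b → (c ∧ ¬b)), u   [¬→-rule on 1]
4. ¬◇(¬b → (c ∧ ¬b)), u   [¬◇-rule on 3 via uRu]
5. ¬(¬b → (c ∧ ¬b)), u   [¬◇-rule on 4 via uRu]
6. ¬b, u   [¬→-rule on 5]
7. ¬(c ∧ ¬b), u   [¬→-rule on 5]
8. ¬c, u   [¬∧-rule on 7 (branches; this branch)]
9. ¬b → (c ∧ ¬b), v   [◇-rule on 2: fresh world v, uRv]
10. ¬◇(¬b → (c ∧ ¬b)), v   [¬◇-rule on 3 via uRv]
11. ¬(¬b → (c ∧ ¬b)), v   [¬◇-rule on 4 via uRv]
12. ¬b, v   [¬→-rule on 11]
13. ¬(c ∧ ¬b), v   [¬→-rule on 11]
14. c ∧ ¬b, v   [→-rule on 9 (branches; this branch)]
15. c, v   [∧-rule on 14]
16. b, v   [¬∧-rule on 13 (branches; this branch)]
Accessibility: uRu, uRv, vRv
Branch closes: b and ¬b both at v.
Every branch closes; the branch above is one of them.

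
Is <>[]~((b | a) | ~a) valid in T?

Not valid

Tableau for the negation ~<>[]~((b | a) | ~a):
1. ~<>[]~((b | a) | ~a), u
2. ~[]~((b | a) | ~a), u
3. (b | a) | ~a, v
4. ~[]~((b | a) | ~a), v
5. ~a, v
6. (b | a) | ~a, w
7. ~a, w
Accessibility: uRu, uRv, vRv, vRw, wRw
The negation has an open branch (countermodel exists).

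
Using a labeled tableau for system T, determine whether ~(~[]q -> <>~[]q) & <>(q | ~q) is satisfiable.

1. ~(~[]q -> <>~[]q) & <>(q | ~q), w0
2. ~(~[]q -> <>~[]q), w0   [&-rule on 1]
3. <>(q | ~q), w0   [&-rule on 1]
4. ~[]q, w0   [~->-rule on 2]
5. ~<>~[]q, w0   [~->-rule on 2]
6. []q, w0   [~<>-rule on 5 via w0Rw0]
7. q, w0   [[]-rule on 6 via w0Rw0]
8. q | ~q, w1   [<>-rule on 3: fresh world w1, w0Rw1]
9. []q, w1   [~<>-rule on 5 via w0Rw1]
10. q, w1   [[]-rule on 6 via w0Rw1]
11. ~q, w2   [~[]-rule on 4: fresh world w2, w0Rw2]
12. []q, w2   [~<>-rule on 5 via w0Rw2]
13. q, w2   [[]-rule on 6 via w0Rw2]
Accessibility: w0Rw0, w0Rw1, w0Rw2, w1Rw1, w2Rw2
Branch closes: q and ~q both at w2.
All branches of the tableau close; one closing branch shown above.

Unsatisfiable (every branch closes)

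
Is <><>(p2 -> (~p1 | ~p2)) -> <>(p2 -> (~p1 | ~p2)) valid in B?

Tableau for the negation ~(<><>(p2 -> (~p1 | ~p2)) -> <>(p2 -> (~p1 | ~p2))):
1. ~(<><>(p2 -> (~p1 | ~p2)) -> <>(p2 -> (~p1 | ~p2))), u
2. <><>(p2 -> (~p1 | ~p2)), u   [~->-rule on 1]
3. ~<>(p2 -> (~p1 | ~p2)), u   [~->-rule on 1]
4. ~(p2 -> (~p1 | ~p2)), u   [~<>-rule on 3 via uRu]
5. p2, u   [~->-rule on 4]
6. ~(~p1 | ~p2), u   [~->-rule on 4]
7. p1, u   [~|-rule on 6]
8. <>(p2 -> (~p1 | ~p2)), v   [<>-rule on 2: fresh world v, uRv]
9. ~(p2 -> (~p1 | ~p2)), v   [~<>-rule on 3 via uRv]
10. p2, v   [~->-rule on 9]
11. ~(~p1 | ~p2), v   [~->-rule on 9]
12. p1, v   [~|-rule on 11]
13. p2 -> (~p1 | ~p2), w   [<>-rule on 8: fresh world w, vRw]
14. ~p1 | ~p2, w   [->-rule on 13 (branches; this branch)]
15. ~p2, w   [|-rule on 14 (branches; this branch)]
Accessibility: uRu, uRv, vRu, vRv, vRw, wRv, wRw
The negation has an open branch (countermodel exists).

Invalid (countermodel exists)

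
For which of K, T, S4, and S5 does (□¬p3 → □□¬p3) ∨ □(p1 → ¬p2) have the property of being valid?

S4, S5

S4-tableau for the negation ¬((□¬p3 → □□¬p3) ∨ □(p1 → ¬p2)):
1. ¬((□¬p3 → □□¬p3) ∨ □(p1 → ¬p2)), u
2. ¬(□¬p3 → □□¬p3), u
3. ¬□(p1 → ¬p2), u
4. □¬p3, u
5. ¬□□¬p3, u
6. ¬p3, u
7. ¬(p1 → ¬p2), v
8. p1, v
9. p2, v
10. ¬p3, v
11. ¬□¬p3, w
12. ¬p3, w
13. p3, x
14. ¬p3, x
Accessibility: uRu, uRv, uRw, uRx, vRv, wRw, wRx, xRx
Branch closes: p3 and ¬p3 both at x.
Every branch closes (one shown): valid in S4, hence also in S5 (every theorem of S4 is a theorem of S5).
T-tableau for the negation ¬((□¬p3 → □□¬p3) ∨ □(p1 → ¬p2)):
1. ¬((□¬p3 → □□¬p3) ∨ □(p1 → ¬p2)), u
2. ¬(□¬p3 → □□¬p3), u
3. ¬□(p1 → ¬p2), u
4. □¬p3, u
5. ¬□□¬p3, u
6. ¬p3, u
7. ¬(p1 → ¬p2), v
8. p1, v
9. p2, v
10. ¬p3, v
11. ¬□¬p3, w
12. ¬p3, w
13. p3, x
Accessibility: uRu, uRv, uRw, vRv, wRw, wRx, xRx
Complete open branch: countermodel on a T-frame, so not valid in T, nor in K (the same frame is also a K-frame).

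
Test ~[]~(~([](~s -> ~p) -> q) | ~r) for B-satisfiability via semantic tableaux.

Yes, satisfiable

1. ~[]~(~([](~s -> ~p) -> q) | ~r), u
2. ~([](~s -> ~p) -> q) | ~r, v   [~[]-rule on 1: fresh world v, uRv]
3. ~r, v   [|-rule on 2 (branches; this branch)]
Accessibility: uRu, uRv, vRu, vRv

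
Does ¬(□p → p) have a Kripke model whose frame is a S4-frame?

Unsatisfiable

1. ¬(□p → p), u
2. □p, u   [¬→-rule on 1]
3. ¬p, u   [¬→-rule on 1]
4. p, u   [□-rule on 2 via uRu]
Accessibility: uRu
Branch closes: p and ¬p both at u.
(One branch shown.) All branches close.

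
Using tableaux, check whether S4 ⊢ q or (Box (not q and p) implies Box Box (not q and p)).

Tableau for the negation not (q or (Box (not q and p) implies Box Box (not q and p))):
1. not (q or (Box (not q and p) implies Box Box (not q and p))), 0
2. not q, 0
3. not (Box (not q and p) implies Box Box (not q and p)), 0
4. Box (not q and p), 0
5. not Box Box (not q and p), 0
6. not q and p, 0
7. p, 0
8. not Box (not q and p), 1
9. not q and p, 1
10. not q, 1
11. p, 1
12. not (not q and p), 2
13. not q and p, 2
14. not q, 2
15. p, 2
16. not p, 2
Accessibility: 0R0, 0R1, 0R2, 1R1, 1R2, 2R2
Branch closes: p and not p both at 2.
Every branch of the negation's tableau closes; the branch above is one of them.

Yes, valid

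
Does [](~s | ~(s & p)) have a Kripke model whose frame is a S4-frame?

1. [](~s | ~(s & p)), w0
2. ~s | ~(s & p), w0
3. ~(s & p), w0
4. ~p, w0
Accessibility: w0Rw0

Satisfiable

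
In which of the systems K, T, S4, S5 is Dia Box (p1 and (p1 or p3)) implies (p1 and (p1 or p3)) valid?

S5-tableau for the negation not (Dia Box (p1 and (p1 or p3)) implies (p1 and (p1 or p3))):
1. not (Dia Box (p1 and (p1 or p3)) implies (p1 and (p1 or p3))), w0
2. Dia Box (p1 and (p1 or p3)), w0   [neg-implies-rule on 1]
3. not (p1 and (p1 or p3)), w0   [neg-implies-rule on 1]
4. not (p1 or p3), w0   [neg-and-rule on 3 (branches; this branch)]
5. not p1, w0   [neg-or-rule on 4]
6. not p3, w0   [neg-or-rule on 4]
7. Box (p1 and (p1 or p3)), w1   [Dia-rule on 2: fresh world w1, w0Rw1]
8. p1 and (p1 or p3), w0   [Box-rule on 7 via w1Rw0]
9. p1, w0   [and-rule on 8]
10. p1 or p3, w0   [and-rule on 8]
Accessibility: w0Rw0, w0Rw1, w1Rw0, w1Rw1
Branch closes: p1 and not p1 both at w0.
Every branch closes (one shown): valid in S5.
S4-tableau for the negation not (Dia Box (p1 and (p1 or p3)) implies (p1 and (p1 or p3))):
1. not (Dia Box (p1 and (p1 or p3)) implies (p1 and (p1 or p3))), w0
2. Dia Box (p1 and (p1 or p3)), w0   [neg-implies-rule on 1]
3. not (p1 and (p1 or p3)), w0   [neg-implies-rule on 1]
4. not (p1 or p3), w0   [neg-and-rule on 3 (branches; this branch)]
5. not p1, w0   [neg-or-rule on 4]
6. not p3, w0   [neg-or-rule on 4]
7. Box (p1 and (p1 or p3)), w1   [Dia-rule on 2: fresh world w1, w0Rw1]
8. p1 and (p1 or p3), w1   [Box-rule on 7 via w1Rw1]
9. p1, w1   [and-rule on 8]
10. p1 or p3, w1   [and-rule on 8]
11. p3, w1   [or-rule on 10 (branches; this branch)]
Accessibility: w0Rw0, w0Rw1, w1Rw1
Complete open branch: countermodel on an S4-frame, so not valid in S4, nor in K, T (the same frame is also a K-frame and a T-frame).

S5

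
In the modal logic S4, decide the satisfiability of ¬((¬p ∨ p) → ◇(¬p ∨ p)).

1. ¬((¬p ∨ p) → ◇(¬p ∨ p)), 0
2. ¬p ∨ p, 0
3. ¬◇(¬p ∨ p), 0
4. ¬(¬p ∨ p), 0
5. p, 0
6. ¬p, 0
Accessibility: 0R0
Branch closes: p and ¬p both at 0.
Every branch closes; the branch above is one of them.

No, unsatisfiable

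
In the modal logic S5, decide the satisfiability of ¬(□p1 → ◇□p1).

1. ¬(□p1 → ◇□p1), 0
2. □p1, 0
3. ¬◇□p1, 0
4. p1, 0
5. ¬□p1, 0
6. ¬p1, 1
7. p1, 1
Accessibility: 0R0, 0R1, 1R0, 1R1
Branch closes: p1 and ¬p1 both at 1.
All branches of the tableau close; one closing branch shown above.

Unsatisfiable (every branch closes)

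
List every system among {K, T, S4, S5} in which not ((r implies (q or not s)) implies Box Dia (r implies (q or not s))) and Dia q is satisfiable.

S4-tableau for the formula:
1. not ((r implies (q or not s)) implies Box Dia (r implies (q or not s))) and Dia q, 0
2. not ((r implies (q or not s)) implies Box Dia (r implies (q or not s))), 0   [and-rule on 1]
3. Dia q, 0   [and-rule on 1]
4. r implies (q or not s), 0   [neg-implies-rule on 2]
5. not Box Dia (r implies (q or not s)), 0   [neg-implies-rule on 2]
6. q or not s, 0   [implies-rule on 4 (branches; this branch)]
7. not s, 0   [or-rule on 6 (branches; this branch)]
8. q, 1   [Dia-rule on 3: fresh world 1, 0R1]
9. not Dia (r implies (q or not s)), 2   [neg-Box-rule on 5: fresh world 2, 0R2]
10. not (r implies (q or not s)), 2   [neg-Dia-rule on 9 via 2R2]
11. r, 2   [neg-implies-rule on 10]
12. not (q or not s), 2   [neg-implies-rule on 10]
13. not q, 2   [neg-or-rule on 12]
14. s, 2   [neg-or-rule on 12]
Accessibility: 0R0, 0R1, 0R2, 1R1, 2R2
Complete open branch: satisfiable in S4, hence also in K, T (this S4-model is also a K-model and a T-model).
S5-tableau for the formula:
1. not ((r implies (q or not s)) implies Box Dia (r implies (q or not s))) and Dia q, 0
2. not ((r implies (q or not s)) implies Box Dia (r implies (q or not s))), 0   [and-rule on 1]
3. Dia q, 0   [and-rule on 1]
4. r implies (q or not s), 0   [neg-implies-rule on 2]
5. not Box Dia (r implies (q or not s)), 0   [neg-implies-rule on 2]
6. q or not s, 0   [implies-rule on 4 (branches; this branch)]
7. not s, 0   [or-rule on 6 (branches; this branch)]
8. q, 1   [Dia-rule on 3: fresh world 1, 0R1]
9. not Dia (r implies (q or not s)), 2   [neg-Box-rule on 5: fresh world 2, 0R2]
10. not (r implies (q or not s)), 0   [neg-Dia-rule on 9 via 2R0]
11. r, 0   [neg-implies-rule on 10]
12. not (q or not s), 0   [neg-implies-rule on 10]
13. not q, 0   [neg-or-rule on 12]
14. s, 0   [neg-or-rule on 12]
Accessibility: 0R0, 0R1, 0R2, 1R0, 1R1, 1R2, 2R0, 2R1, 2R2
Branch closes: s and not s both at 0.
Every branch closes (one shown): unsatisfiable in S5.

K, T, S4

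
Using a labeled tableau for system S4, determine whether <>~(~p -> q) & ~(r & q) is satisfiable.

Yes, satisfiable

1. <>~(~p -> q) & ~(r & q), 0
2. <>~(~p -> q), 0   [&-rule on 1]
3. ~(r & q), 0   [&-rule on 1]
4. ~q, 0   [~&-rule on 3 (branches; this branch)]
5. ~(~p -> q), 1   [<>-rule on 2: fresh world 1, 0R1]
6. ~p, 1   [~->-rule on 5]
7. ~q, 1   [~->-rule on 5]
Accessibility: 0R0, 0R1, 1R1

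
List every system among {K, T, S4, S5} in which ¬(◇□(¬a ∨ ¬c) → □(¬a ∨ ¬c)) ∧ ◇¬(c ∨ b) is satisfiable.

K, T, S4

S5-tableau for the formula:
1. ¬(◇□(¬a ∨ ¬c) → □(¬a ∨ ¬c)) ∧ ◇¬(c ∨ b), w0
2. ¬(◇□(¬a ∨ ¬c) → □(¬a ∨ ¬c)), w0
3. ◇¬(c ∨ b), w0
4. ◇□(¬a ∨ ¬c), w0
5. ¬□(¬a ∨ ¬c), w0
6. ¬(c ∨ b), w1
7. ¬c, w1
8. ¬b, w1
9. □(¬a ∨ ¬c), w2
10. ¬a ∨ ¬c, w0
11. ¬a ∨ ¬c, w1
12. ¬a ∨ ¬c, w2
13. ¬c, w0
14. ¬c, w2
15. ¬(¬a ∨ ¬c), w3
16. a, w3
17. c, w3
18. ¬a ∨ ¬c, w3
19. ¬c, w3
Accessibility: w0Rw0, w0Rw1, w0Rw2, w0Rw3, w1Rw0, w1Rw1, w1Rw2, w1Rw3, w2Rw0, w2Rw1, w2Rw2, w2Rw3, w3Rw0, w3Rw1, w3Rw2, w3Rw3
Branch closes: c and ¬c both at w3.
Every branch closes (one shown): unsatisfiable in S5.
S4-tableau for the formula:
1. ¬(◇□(¬a ∨ ¬c) → □(¬a ∨ ¬c)) ∧ ◇¬(c ∨ b), w0
2. ¬(◇□(¬a ∨ ¬c) → □(¬a ∨ ¬c)), w0
3. ◇¬(c ∨ b), w0
4. ◇□(¬a ∨ ¬c), w0
5. ¬□(¬a ∨ ¬c), w0
6. ¬(c ∨ b), w1
7. ¬c, w1
8. ¬b, w1
9. □(¬a ∨ ¬c), w2
10. ¬a ∨ ¬c, w2
11. ¬c, w2
12. ¬(¬a ∨ ¬c), w3
13. a, w3
14. c, w3
Accessibility: w0Rw0, w0Rw1, w0Rw2, w0Rw3, w1Rw1, w2Rw2, w3Rw3
Complete open branch: satisfiable in S4, hence also in K, T (this S4-model is also a K-model and a T-model).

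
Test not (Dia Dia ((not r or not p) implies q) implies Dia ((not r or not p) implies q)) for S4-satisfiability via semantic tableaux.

1. not (Dia Dia ((not r or not p) implies q) implies Dia ((not r or not p) implies q)), w0
2. Dia Dia ((not r or not p) implies q), w0   [neg-implies-rule on 1]
3. not Dia ((not r or not p) implies q), w0   [neg-implies-rule on 1]
4. not ((not r or not p) implies q), w0   [neg-Dia-rule on 3 via w0Rw0]
5. not r or not p, w0   [neg-implies-rule on 4]
6. not q, w0   [neg-implies-rule on 4]
7. not p, w0   [or-rule on 5 (branches; this branch)]
8. Dia ((not r or not p) implies q), w1   [Dia-rule on 2: fresh world w1, w0Rw1]
9. not ((not r or not p) implies q), w1   [neg-Dia-rule on 3 via w0Rw1]
10. not r or not p, w1   [neg-implies-rule on 9]
11. not q, w1   [neg-implies-rule on 9]
12. not p, w1   [or-rule on 10 (branches; this branch)]
13. (not r or not p) implies q, w2   [Dia-rule on 8: fresh world w2, w1Rw2]
14. not ((not r or not p) implies q), w2   [neg-Dia-rule on 3 via w0Rw2]
15. not r or not p, w2   [neg-implies-rule on 14]
16. not q, w2   [neg-implies-rule on 14]
17. not (not r or not p), w2   [implies-rule on 13 (branches; this branch)]
18. r, w2   [neg-or-rule on 17]
19. p, w2   [neg-or-rule on 17]
20. not p, w2   [or-rule on 15 (branches; this branch)]
Accessibility: w0Rw0, w0Rw1, w0Rw2, w1Rw1, w1Rw2, w2Rw2
Branch closes: p and not p both at w2.
Every branch closes; the branch above is one of them.

Unsatisfiable (every branch closes)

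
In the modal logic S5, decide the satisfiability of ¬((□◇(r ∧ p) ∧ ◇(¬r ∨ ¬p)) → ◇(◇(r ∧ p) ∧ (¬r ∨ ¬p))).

1. ¬((□◇(r ∧ p) ∧ ◇(¬r ∨ ¬p)) → ◇(◇(r ∧ p) ∧ (¬r ∨ ¬p))), u
2. □◇(r ∧ p) ∧ ◇(¬r ∨ ¬p), u   [¬→-rule on 1]
3. ¬◇(◇(r ∧ p) ∧ (¬r ∨ ¬p)), u   [¬→-rule on 1]
4. □◇(r ∧ p), u   [∧-rule on 2]
5. ◇(¬r ∨ ¬p), u   [∧-rule on 2]
6. ¬(◇(r ∧ p) ∧ (¬r ∨ ¬p)), u   [¬◇-rule on 3 via uRu]
7. ◇(r ∧ p), u   [□-rule on 4 via uRu]
8. ¬◇(r ∧ p), u   [¬∧-rule on 6 (branches; this branch)]
9. ¬(r ∧ p), u   [¬◇-rule on 8 via uRu]
10. ¬p, u   [¬∧-rule on 9 (branches; this branch)]
11. ¬r ∨ ¬p, v   [◇-rule on 5: fresh world v, uRv]
12. ¬(◇(r ∧ p) ∧ (¬r ∨ ¬p)), v   [¬◇-rule on 3 via uRv]
13. ◇(r ∧ p), v   [□-rule on 4 via uRv]
14. ¬(r ∧ p), v   [¬◇-rule on 8 via uRv]
15. ¬p, v   [∨-rule on 11 (branches; this branch)]
16. ¬◇(r ∧ p), v   [¬∧-rule on 12 (branches; this branch)]
17. r ∧ p, w   [◇-rule on 7: fresh world w, uRw]
18. r, w   [∧-rule on 17]
19. p, w   [∧-rule on 17]
20. ¬(◇(r ∧ p) ∧ (¬r ∨ ¬p)), w   [¬◇-rule on 3 via uRw]
21. ◇(r ∧ p), w   [□-rule on 4 via uRw]
22. ¬(r ∧ p), w   [¬◇-rule on 8 via uRw]
23. ¬(¬r ∨ ¬p), w   [¬∧-rule on 20 (branches; this branch)]
24. ¬p, w   [¬∧-rule on 22 (branches; this branch)]
Accessibility: uRu, uRv, uRw, vRu, vRv, vRw, wRu, wRv, wRw
Branch closes: p and ¬p both at w.
All branches of the tableau close; one closing branch shown above.

Unsatisfiable (every branch closes)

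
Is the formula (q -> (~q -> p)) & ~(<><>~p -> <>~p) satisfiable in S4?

No, unsatisfiable

1. (q -> (~q -> p)) & ~(<><>~p -> <>~p), u
2. q -> (~q -> p), u
3. ~(<><>~p -> <>~p), u
4. <><>~p, u
5. ~<>~p, u
6. p, u
7. ~q -> p, u
8. <>~p, v
9. p, v
10. ~p, w
11. p, w
Accessibility: uRu, uRv, uRw, vRv, vRw, wRw
Branch closes: p and ~p both at w.
All branches of the tableau close; one closing branch shown above.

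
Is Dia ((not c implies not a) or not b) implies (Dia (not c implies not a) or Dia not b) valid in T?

Tableau for the negation not (Dia ((not c implies not a) or not b) implies (Dia (not c implies not a) or Dia not b)):
1. not (Dia ((not c implies not a) or not b) implies (Dia (not c implies not a) or Dia not b)), u
2. Dia ((not c implies not a) or not b), u
3. not (Dia (not c implies not a) or Dia not b), u
4. not Dia (not c implies not a), u
5. not Dia not b, u
6. not (not c implies not a), u
7. not c, u
8. a, u
9. b, u
10. (not c implies not a) or not b, v
11. not (not c implies not a), v
12. not c, v
13. a, v
14. b, v
15. not c implies not a, v
16. not a, v
Accessibility: uRu, uRv, vRv
Branch closes: a and not a both at v.
All branches of the negation close; one closing branch shown above.

Valid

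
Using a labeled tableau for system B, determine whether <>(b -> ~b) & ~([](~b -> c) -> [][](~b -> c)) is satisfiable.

Yes, satisfiable

1. <>(b -> ~b) & ~([](~b -> c) -> [][](~b -> c)), u
2. <>(b -> ~b), u
3. ~([](~b -> c) -> [][](~b -> c)), u
4. [](~b -> c), u
5. ~[][](~b -> c), u
6. ~b -> c, u
7. c, u
8. b -> ~b, v
9. ~b -> c, v
10. ~b, v
11. c, v
12. ~[](~b -> c), w
13. ~b -> c, w
14. c, w
15. ~(~b -> c), x
16. ~b, x
17. ~c, x
Accessibility: uRu, uRv, uRw, vRu, vRv, wRu, wRw, wRx, xRw, xRx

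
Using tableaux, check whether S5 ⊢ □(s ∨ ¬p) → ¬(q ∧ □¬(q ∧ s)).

Not valid

Tableau for the negation ¬(□(s ∨ ¬p) → ¬(q ∧ □¬(q ∧ s))):
1. ¬(□(s ∨ ¬p) → ¬(q ∧ □¬(q ∧ s))), 0
2. □(s ∨ ¬p), 0   [¬→-rule on 1]
3. q ∧ □¬(q ∧ s), 0   [¬→-rule on 1]
4. q, 0   [∧-rule on 3]
5. □¬(q ∧ s), 0   [∧-rule on 3]
6. s ∨ ¬p, 0   [□-rule on 2 via 0R0]
7. ¬(q ∧ s), 0   [□-rule on 5 via 0R0]
8. ¬p, 0   [∨-rule on 6 (branches; this branch)]
9. ¬s, 0   [¬∧-rule on 7 (branches; this branch)]
Accessibility: 0R0
The negation has an open branch (countermodel exists).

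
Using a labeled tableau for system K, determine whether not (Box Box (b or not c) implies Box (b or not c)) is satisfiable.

Yes, satisfiable

1. not (Box Box (b or not c) implies Box (b or not c)), 0
2. Box Box (b or not c), 0   [neg-implies-rule on 1]
3. not Box (b or not c), 0   [neg-implies-rule on 1]
4. not (b or not c), 1   [neg-Box-rule on 3: fresh world 1, 0R1]
5. not b, 1   [neg-or-rule on 4]
6. c, 1   [neg-or-rule on 4]
7. Box (b or not c), 1   [Box-rule on 2 via 0R1]
Accessibility: 0R1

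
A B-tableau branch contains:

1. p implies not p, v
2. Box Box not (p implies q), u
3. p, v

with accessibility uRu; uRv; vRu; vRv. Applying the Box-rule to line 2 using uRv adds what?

Box not (p implies q), v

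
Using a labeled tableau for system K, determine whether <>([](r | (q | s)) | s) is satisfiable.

Yes, satisfiable

1. <>([](r | (q | s)) | s), w0
2. [](r | (q | s)) | s, w1
3. s, w1
Accessibility: w0Rw1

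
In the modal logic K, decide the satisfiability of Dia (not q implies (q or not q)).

Yes, satisfiable

1. Dia (not q implies (q or not q)), w0
2. not q implies (q or not q), w1
3. q or not q, w1
4. not q, w1
Accessibility: w0Rw1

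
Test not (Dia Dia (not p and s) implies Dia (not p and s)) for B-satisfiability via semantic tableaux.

1. not (Dia Dia (not p and s) implies Dia (not p and s)), w0
2. Dia Dia (not p and s), w0   [neg-implies-rule on 1]
3. not Dia (not p and s), w0   [neg-implies-rule on 1]
4. not (not p and s), w0   [neg-Dia-rule on 3 via w0Rw0]
5. not s, w0   [neg-and-rule on 4 (branches; this branch)]
6. Dia (not p and s), w1   [Dia-rule on 2: fresh world w1, w0Rw1]
7. not (not p and s), w1   [neg-Dia-rule on 3 via w0Rw1]
8. not s, w1   [neg-and-rule on 7 (branches; this branch)]
9. not p and s, w2   [Dia-rule on 6: fresh world w2, w1Rw2]
10. not p, w2   [and-rule on 9]
11. s, w2   [and-rule on 9]
Accessibility: w0Rw0, w0Rw1, w1Rw0, w1Rw1, w1Rw2, w2Rw1, w2Rw2

Yes, satisfiable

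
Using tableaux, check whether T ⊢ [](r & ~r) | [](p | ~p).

Tableau for the negation ~([](r & ~r) | [](p | ~p)):
1. ~([](r & ~r) | [](p | ~p)), w0
2. ~[](r & ~r), w0   [~|-rule on 1]
3. ~[](p | ~p), w0   [~|-rule on 1]
4. ~(r & ~r), w1   [~[]-rule on 2: fresh world w1, w0Rw1]
5. r, w1   [~&-rule on 4 (branches; this branch)]
6. ~(p | ~p), w2   [~[]-rule on 3: fresh world w2, w0Rw2]
7. ~p, w2   [~|-rule on 6]
8. p, w2   [~|-rule on 6]
Accessibility: w0Rw0, w0Rw1, w0Rw2, w1Rw1, w2Rw2
Branch closes: p and ~p both at w2.
All branches of the negation close; one closing branch shown above.

Yes, valid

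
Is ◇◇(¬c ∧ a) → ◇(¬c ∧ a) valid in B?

Tableau for the negation ¬(◇◇(¬c ∧ a) → ◇(¬c ∧ a)):
1. ¬(◇◇(¬c ∧ a) → ◇(¬c ∧ a)), w0
2. ◇◇(¬c ∧ a), w0
3. ¬◇(¬c ∧ a), w0
4. ¬(¬c ∧ a), w0
5. ¬a, w0
6. ◇(¬c ∧ a), w1
7. ¬(¬c ∧ a), w1
8. ¬a, w1
9. ¬c ∧ a, w2
10. ¬c, w2
11. a, w2
Accessibility: w0Rw0, w0Rw1, w1Rw0, w1Rw1, w1Rw2, w2Rw1, w2Rw2
The negation has an open branch (countermodel exists).

Not valid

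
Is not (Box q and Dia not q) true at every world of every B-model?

Tableau for the negation Box q and Dia not q:
1. Box q and Dia not q, u
2. Box q, u
3. Dia not q, u
4. q, u
5. not q, v
6. q, v
Accessibility: uRu, uRv, vRu, vRv
Branch closes: q and not q both at v.
All branches of the negation close; one closing branch shown above.

Yes, valid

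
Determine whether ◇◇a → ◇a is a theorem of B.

Tableau for the negation ¬(◇◇a → ◇a):
1. ¬(◇◇a → ◇a), w0
2. ◇◇a, w0   [¬→-rule on 1]
3. ¬◇a, w0   [¬→-rule on 1]
4. ¬a, w0   [¬◇-rule on 3 via w0Rw0]
5. ◇a, w1   [◇-rule on 2: fresh world w1, w0Rw1]
6. ¬a, w1   [¬◇-rule on 3 via w0Rw1]
7. a, w2   [◇-rule on 5: fresh world w2, w1Rw2]
Accessibility: w0Rw0, w0Rw1, w1Rw0, w1Rw1, w1Rw2, w2Rw1, w2Rw2
The negation has an open branch (countermodel exists).

Not valid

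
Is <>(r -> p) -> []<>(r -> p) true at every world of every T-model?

Not valid

Tableau for the negation ~(<>(r -> p) -> []<>(r -> p)):
1. ~(<>(r -> p) -> []<>(r -> p)), 0
2. <>(r -> p), 0
3. ~[]<>(r -> p), 0
4. r -> p, 1
5. p, 1
6. ~<>(r -> p), 2
7. ~(r -> p), 2
8. r, 2
9. ~p, 2
Accessibility: 0R0, 0R1, 0R2, 1R1, 2R2
The negation has an open branch (countermodel exists).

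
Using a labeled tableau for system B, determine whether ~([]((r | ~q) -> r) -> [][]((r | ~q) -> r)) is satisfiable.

1. ~([]((r | ~q) -> r) -> [][]((r | ~q) -> r)), 0
2. []((r | ~q) -> r), 0
3. ~[][]((r | ~q) -> r), 0
4. (r | ~q) -> r, 0
5. r, 0
6. ~[]((r | ~q) -> r), 1
7. (r | ~q) -> r, 1
8. r, 1
9. ~((r | ~q) -> r), 2
10. r | ~q, 2
11. ~r, 2
12. ~q, 2
Accessibility: 0R0, 0R1, 1R0, 1R1, 1R2, 2R1, 2R2

Yes, satisfiable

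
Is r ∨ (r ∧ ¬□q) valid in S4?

No, not valid

Tableau for the negation ¬(r ∨ (r ∧ ¬□q)):
1. ¬(r ∨ (r ∧ ¬□q)), w0
2. ¬r, w0   [¬∨-rule on 1]
3. ¬(r ∧ ¬□q), w0   [¬∨-rule on 1]
4. □q, w0   [¬∧-rule on 3 (branches; this branch)]
5. q, w0   [□-rule on 4 via w0Rw0]
Accessibility: w0Rw0
The negation has an open branch (countermodel exists).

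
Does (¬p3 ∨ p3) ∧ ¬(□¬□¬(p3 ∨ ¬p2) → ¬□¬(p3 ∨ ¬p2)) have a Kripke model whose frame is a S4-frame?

Unsatisfiable

1. (¬p3 ∨ p3) ∧ ¬(□¬□¬(p3 ∨ ¬p2) → ¬□¬(p3 ∨ ¬p2)), 0
2. ¬p3 ∨ p3, 0   [∧-rule on 1]
3. ¬(□¬□¬(p3 ∨ ¬p2) → ¬□¬(p3 ∨ ¬p2)), 0   [∧-rule on 1]
4. □¬□¬(p3 ∨ ¬p2), 0   [¬→-rule on 3]
5. □¬(p3 ∨ ¬p2), 0   [¬→-rule on 3]
6. ¬□¬(p3 ∨ ¬p2), 0   [□-rule on 4 via 0R0]
7. ¬(p3 ∨ ¬p2), 0   [□-rule on 5 via 0R0]
8. ¬p3, 0   [¬∨-rule on 7]
9. p2, 0   [¬∨-rule on 7]
10. p3 ∨ ¬p2, 1   [¬□-rule on 6: fresh world 1, 0R1]
11. ¬□¬(p3 ∨ ¬p2), 1   [□-rule on 4 via 0R1]
12. ¬(p3 ∨ ¬p2), 1   [□-rule on 5 via 0R1]
13. ¬p3, 1   [¬∨-rule on 12]
14. p2, 1   [¬∨-rule on 12]
15. ¬p2, 1   [∨-rule on 10 (branches; this branch)]
Accessibility: 0R0, 0R1, 1R1
Branch closes: p2 and ¬p2 both at 1.
Every branch closes; the branch above is one of them.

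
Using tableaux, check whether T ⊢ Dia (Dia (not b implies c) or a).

Tableau for the negation not Dia (Dia (not b implies c) or a):
1. not Dia (Dia (not b implies c) or a), w0
2. not (Dia (not b implies c) or a), w0
3. not Dia (not b implies c), w0
4. not a, w0
5. not (not b implies c), w0
6. not b, w0
7. not c, w0
Accessibility: w0Rw0
The negation has an open branch (countermodel exists).

Invalid (countermodel exists)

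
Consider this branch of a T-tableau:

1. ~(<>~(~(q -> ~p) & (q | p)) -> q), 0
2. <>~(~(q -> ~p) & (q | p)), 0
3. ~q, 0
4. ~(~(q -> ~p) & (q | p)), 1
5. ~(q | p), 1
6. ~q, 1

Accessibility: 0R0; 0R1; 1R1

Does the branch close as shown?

Open

No atom appears with both signs at the same world.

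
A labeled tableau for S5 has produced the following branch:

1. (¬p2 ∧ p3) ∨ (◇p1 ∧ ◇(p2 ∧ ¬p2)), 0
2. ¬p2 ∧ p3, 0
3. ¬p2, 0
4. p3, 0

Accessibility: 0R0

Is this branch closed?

There is no literal clash: for every atom and world, at most one sign appears.

No, open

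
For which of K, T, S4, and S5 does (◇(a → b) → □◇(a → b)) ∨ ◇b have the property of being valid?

S5

S4-tableau for the negation ¬((◇(a → b) → □◇(a → b)) ∨ ◇b):
1. ¬((◇(a → b) → □◇(a → b)) ∨ ◇b), w0
2. ¬(◇(a → b) → □◇(a → b)), w0
3. ¬◇b, w0
4. ◇(a → b), w0
5. ¬□◇(a → b), w0
6. ¬b, w0
7. a → b, w1
8. ¬b, w1
9. ¬a, w1
10. ¬◇(a → b), w2
11. ¬b, w2
12. ¬(a → b), w2
13. a, w2
Accessibility: w0Rw0, w0Rw1, w0Rw2, w1Rw1, w2Rw2
Complete open branch: countermodel on an S4-frame, so not valid in S4, nor in K, T (the same frame is also a K-frame and a T-frame).
S5-tableau for the negation ¬((◇(a → b) → □◇(a → b)) ∨ ◇b):
1. ¬((◇(a → b) → □◇(a → b)) ∨ ◇b), w0
2. ¬(◇(a → b) → □◇(a → b)), w0
3. ¬◇b, w0
4. ◇(a → b), w0
5. ¬□◇(a → b), w0
6. ¬b, w0
7. a → b, w1
8. ¬b, w1
9. ¬a, w1
10. ¬◇(a → b), w2
11. ¬b, w2
12. ¬(a → b), w0
13. a, w0
14. ¬(a → b), w1
15. a, w1
Accessibility: w0Rw0, w0Rw1, w0Rw2, w1Rw0, w1Rw1, w1Rw2, w2Rw0, w2Rw1, w2Rw2
Branch closes: a and ¬a both at w1.
Every branch closes (one shown): valid in S5.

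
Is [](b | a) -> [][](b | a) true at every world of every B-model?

Tableau for the negation ~([](b | a) -> [][](b | a)):
1. ~([](b | a) -> [][](b | a)), w0
2. [](b | a), w0
3. ~[][](b | a), w0
4. b | a, w0
5. a, w0
6. ~[](b | a), w1
7. b | a, w1
8. a, w1
9. ~(b | a), w2
10. ~b, w2
11. ~a, w2
Accessibility: w0Rw0, w0Rw1, w1Rw0, w1Rw1, w1Rw2, w2Rw1, w2Rw2
The negation has an open branch (countermodel exists).

No, not valid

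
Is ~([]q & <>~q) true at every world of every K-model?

Tableau for the negation []q & <>~q:
1. []q & <>~q, 0
2. []q, 0
3. <>~q, 0
4. ~q, 1
5. q, 1
Accessibility: 0R1
Branch closes: q and ~q both at 1.
Every branch of the negation's tableau closes; the branch above is one of them.

Yes, valid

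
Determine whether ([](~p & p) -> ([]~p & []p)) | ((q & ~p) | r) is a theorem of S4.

Tableau for the negation ~(([](~p & p) -> ([]~p & []p)) | ((q & ~p) | r)):
1. ~(([](~p & p) -> ([]~p & []p)) | ((q & ~p) | r)), 0
2. ~([](~p & p) -> ([]~p & []p)), 0
3. ~((q & ~p) | r), 0
4. [](~p & p), 0
5. ~([]~p & []p), 0
6. ~(q & ~p), 0
7. ~r, 0
8. ~p & p, 0
9. ~p, 0
10. p, 0
Accessibility: 0R0
Branch closes: p and ~p both at 0.
Every branch of the negation's tableau closes; the branch above is one of them.

Valid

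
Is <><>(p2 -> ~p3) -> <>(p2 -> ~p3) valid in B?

Invalid (countermodel exists)

Tableau for the negation ~(<><>(p2 -> ~p3) -> <>(p2 -> ~p3)):
1. ~(<><>(p2 -> ~p3) -> <>(p2 -> ~p3)), 0
2. <><>(p2 -> ~p3), 0
3. ~<>(p2 -> ~p3), 0
4. ~(p2 -> ~p3), 0
5. p2, 0
6. p3, 0
7. <>(p2 -> ~p3), 1
8. ~(p2 -> ~p3), 1
9. p2, 1
10. p3, 1
11. p2 -> ~p3, 2
12. ~p3, 2
Accessibility: 0R0, 0R1, 1R0, 1R1, 1R2, 2R1, 2R2
The negation has an open branch (countermodel exists).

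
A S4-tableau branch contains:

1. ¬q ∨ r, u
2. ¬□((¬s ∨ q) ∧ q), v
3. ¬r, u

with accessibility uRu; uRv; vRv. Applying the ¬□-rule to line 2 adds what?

a fresh world w with vRw, and ¬((¬s ∨ q) ∧ q) at w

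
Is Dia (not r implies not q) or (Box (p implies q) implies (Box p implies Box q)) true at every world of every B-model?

Tableau for the negation not (Dia (not r implies not q) or (Box (p implies q) implies (Box p implies Box q))):
1. not (Dia (not r implies not q) or (Box (p implies q) implies (Box p implies Box q))), u
2. not Dia (not r implies not q), u   [neg-or-rule on 1]
3. not (Box (p implies q) implies (Box p implies Box q)), u   [neg-or-rule on 1]
4. Box (p implies q), u   [neg-implies-rule on 3]
5. not (Box p implies Box q), u   [neg-implies-rule on 3]
6. Box p, u   [neg-implies-rule on 5]
7. not Box q, u   [neg-implies-rule on 5]
8. not (not r implies not q), u   [neg-Dia-rule on 2 via uRu]
9. not r, u   [neg-implies-rule on 8]
10. q, u   [neg-implies-rule on 8]
11. p implies q, u   [Box-rule on 4 via uRu]
12. p, u   [Box-rule on 6 via uRu]
13. not q, v   [neg-Box-rule on 7: fresh world v, uRv]
14. not (not r implies not q), v   [neg-Dia-rule on 2 via uRv]
15. not r, v   [neg-implies-rule on 14]
16. q, v   [neg-implies-rule on 14]
Accessibility: uRu, uRv, vRu, vRv
Branch closes: q and not q both at v.
Every branch of the negation's tableau closes; the branch above is one of them.

Valid in B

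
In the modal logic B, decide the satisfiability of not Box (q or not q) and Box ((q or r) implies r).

Unsatisfiable (every branch closes)

1. not Box (q or not q) and Box ((q or r) implies r), w0
2. not Box (q or not q), w0   [and-rule on 1]
3. Box ((q or r) implies r), w0   [and-rule on 1]
4. (q or r) implies r, w0   [Box-rule on 3 via w0Rw0]
5. not (q or r), w0   [implies-rule on 4 (branches; this branch)]
6. not q, w0   [neg-or-rule on 5]
7. not r, w0   [neg-or-rule on 5]
8. not (q or not q), w1   [neg-Box-rule on 2: fresh world w1, w0Rw1]
9. not q, w1   [neg-or-rule on 8]
10. q, w1   [neg-or-rule on 8]
Accessibility: w0Rw0, w0Rw1, w1Rw0, w1Rw1
Branch closes: q and not q both at w1.
(One branch shown.) All branches close.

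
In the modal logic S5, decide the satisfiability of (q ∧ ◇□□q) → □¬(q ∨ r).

Yes, satisfiable

1. (q ∧ ◇□□q) → □¬(q ∨ r), w0
2. □¬(q ∨ r), w0
3. ¬(q ∨ r), w0
4. ¬q, w0
5. ¬r, w0
Accessibility: w0Rw0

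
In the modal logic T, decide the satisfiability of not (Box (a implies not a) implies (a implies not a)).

1. not (Box (a implies not a) implies (a implies not a)), 0
2. Box (a implies not a), 0
3. not (a implies not a), 0
4. a, 0
5. a implies not a, 0
6. not a, 0
Accessibility: 0R0
Branch closes: a and not a both at 0.
Every branch closes; the branch above is one of them.

Unsatisfiable (every branch closes)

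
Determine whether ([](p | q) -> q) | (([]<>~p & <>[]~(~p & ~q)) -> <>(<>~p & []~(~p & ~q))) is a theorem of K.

Tableau for the negation ~(([](p | q) -> q) | (([]<>~p & <>[]~(~p & ~q)) -> <>(<>~p & []~(~p & ~q)))):
1. ~(([](p | q) -> q) | (([]<>~p & <>[]~(~p & ~q)) -> <>(<>~p & []~(~p & ~q)))), w0
2. ~([](p | q) -> q), w0
3. ~(([]<>~p & <>[]~(~p & ~q)) -> <>(<>~p & []~(~p & ~q))), w0
4. [](p | q), w0
5. ~q, w0
6. []<>~p & <>[]~(~p & ~q), w0
7. ~<>(<>~p & []~(~p & ~q)), w0
8. []<>~p, w0
9. <>[]~(~p & ~q), w0
10. []~(~p & ~q), w1
11. p | q, w1
12. ~(<>~p & []~(~p & ~q)), w1
13. <>~p, w1
14. q, w1
15. ~[]~(~p & ~q), w1
16. ~p, w2
17. ~(~p & ~q), w2
18. q, w2
19. ~p & ~q, w3
20. ~p, w3
21. ~q, w3
22. ~(~p & ~q), w3
23. q, w3
Accessibility: w0Rw1, w1Rw2, w1Rw3
Branch closes: q and ~q both at w3.
Every branch of the negation's tableau closes; the branch above is one of them.

Valid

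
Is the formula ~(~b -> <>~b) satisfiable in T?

1. ~(~b -> <>~b), w0
2. ~b, w0
3. ~<>~b, w0
4. b, w0
Accessibility: w0Rw0
Branch closes: b and ~b both at w0.
Every branch closes; the branch above is one of them.

Unsatisfiable (every branch closes)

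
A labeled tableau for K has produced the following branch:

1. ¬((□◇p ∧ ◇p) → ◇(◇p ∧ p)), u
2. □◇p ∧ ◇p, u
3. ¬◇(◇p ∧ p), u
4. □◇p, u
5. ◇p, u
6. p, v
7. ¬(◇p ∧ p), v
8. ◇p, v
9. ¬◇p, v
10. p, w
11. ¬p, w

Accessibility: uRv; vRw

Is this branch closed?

Closed

Both p and ¬p appear at w.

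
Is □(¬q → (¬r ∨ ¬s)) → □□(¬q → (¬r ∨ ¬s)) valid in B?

Tableau for the negation ¬(□(¬q → (¬r ∨ ¬s)) → □□(¬q → (¬r ∨ ¬s))):
1. ¬(□(¬q → (¬r ∨ ¬s)) → □□(¬q → (¬r ∨ ¬s))), u
2. □(¬q → (¬r ∨ ¬s)), u
3. ¬□□(¬q → (¬r ∨ ¬s)), u
4. ¬q → (¬r ∨ ¬s), u
5. ¬r ∨ ¬s, u
6. ¬s, u
7. ¬□(¬q → (¬r ∨ ¬s)), v
8. ¬q → (¬r ∨ ¬s), v
9. ¬r ∨ ¬s, v
10. ¬s, v
11. ¬(¬q → (¬r ∨ ¬s)), w
12. ¬q, w
13. ¬(¬r ∨ ¬s), w
14. r, w
15. s, w
Accessibility: uRu, uRv, vRu, vRv, vRw, wRv, wRw
The negation has an open branch (countermodel exists).

Invalid (countermodel exists)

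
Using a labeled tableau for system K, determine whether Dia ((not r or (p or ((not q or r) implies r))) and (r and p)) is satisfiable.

1. Dia ((not r or (p or ((not q or r) implies r))) and (r and p)), w0
2. (not r or (p or ((not q or r) implies r))) and (r and p), w1
3. not r or (p or ((not q or r) implies r)), w1
4. r and p, w1
5. r, w1
6. p, w1
7. p or ((not q or r) implies r), w1
8. (not q or r) implies r, w1
Accessibility: w0Rw1

Satisfiable (open branch found)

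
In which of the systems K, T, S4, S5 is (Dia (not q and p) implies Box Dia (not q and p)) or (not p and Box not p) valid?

S4-tableau for the negation not ((Dia (not q and p) implies Box Dia (not q and p)) or (not p and Box not p)):
1. not ((Dia (not q and p) implies Box Dia (not q and p)) or (not p and Box not p)), u
2. not (Dia (not q and p) implies Box Dia (not q and p)), u
3. not (not p and Box not p), u
4. Dia (not q and p), u
5. not Box Dia (not q and p), u
6. not Box not p, u
7. not q and p, v
8. not q, v
9. p, v
10. not Dia (not q and p), w
11. not (not q and p), w
12. not p, w
13. p, x
Accessibility: uRu, uRv, uRw, uRx, vRv, wRw, xRx
Complete open branch: countermodel on an S4-frame, so not valid in S4, nor in K, T (the same frame is also a K-frame and a T-frame).
S5-tableau for the negation not ((Dia (not q and p) implies Box Dia (not q and p)) or (not p and Box not p)):
1. not ((Dia (not q and p) implies Box Dia (not q and p)) or (not p and Box not p)), u
2. not (Dia (not q and p) implies Box Dia (not q and p)), u
3. not (not p and Box not p), u
4. Dia (not q and p), u
5. not Box Dia (not q and p), u
6. not Box not p, u
7. not q and p, v
8. not q, v
9. p, v
10. not Dia (not q and p), w
11. not (not q and p), u
12. not (not q and p), v
13. not (not q and p), w
14. not p, u
15. not p, v
Accessibility: uRu, uRv, uRw, vRu, vRv, vRw, wRu, wRv, wRw
Branch closes: p and not p both at v.
Every branch closes (one shown): valid in S5.

S5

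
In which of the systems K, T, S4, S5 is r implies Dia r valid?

K-tableau for the negation not (r implies Dia r):
1. not (r implies Dia r), u
2. r, u
3. not Dia r, u
Complete open branch: countermodel on a K-frame, so not valid in K.
T-tableau for the negation not (r implies Dia r):
1. not (r implies Dia r), u
2. r, u
3. not Dia r, u
4. not r, u
Accessibility: uRu
Branch closes: r and not r both at u.
Every branch closes (one shown): valid in T, hence also in S4, S5 (every theorem of T is a theorem of S4 and S5).

T, S4, S5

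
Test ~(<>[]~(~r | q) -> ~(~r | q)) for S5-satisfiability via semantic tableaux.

Unsatisfiable

1. ~(<>[]~(~r | q) -> ~(~r | q)), w0
2. <>[]~(~r | q), w0
3. ~r | q, w0
4. q, w0
5. []~(~r | q), w1
6. ~(~r | q), w0
7. r, w0
8. ~q, w0
Accessibility: w0Rw0, w0Rw1, w1Rw0, w1Rw1
Branch closes: q and ~q both at w0.
All branches of the tableau close; one closing branch shown above.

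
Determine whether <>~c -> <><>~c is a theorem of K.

Tableau for the negation ~(<>~c -> <><>~c):
1. ~(<>~c -> <><>~c), u
2. <>~c, u
3. ~<><>~c, u
4. ~c, v
5. ~<>~c, v
Accessibility: uRv
The negation has an open branch (countermodel exists).

No, not valid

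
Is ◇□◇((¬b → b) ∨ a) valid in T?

Not valid

Tableau for the negation ¬◇□◇((¬b → b) ∨ a):
1. ¬◇□◇((¬b → b) ∨ a), u
2. ¬□◇((¬b → b) ∨ a), u   [¬◇-rule on 1 via uRu]
3. ¬◇((¬b → b) ∨ a), v   [¬□-rule on 2: fresh world v, uRv]
4. ¬□◇((¬b → b) ∨ a), v   [¬◇-rule on 1 via uRv]
5. ¬((¬b → b) ∨ a), v   [¬◇-rule on 3 via vRv]
6. ¬(¬b → b), v   [¬∨-rule on 5]
7. ¬a, v   [¬∨-rule on 5]
8. ¬b, v   [¬→-rule on 6]
9. ¬◇((¬b → b) ∨ a), w   [¬□-rule on 4: fresh world w, vRw]
10. ¬((¬b → b) ∨ a), w   [¬◇-rule on 3 via vRw]
11. ¬(¬b → b), w   [¬∨-rule on 10]
12. ¬a, w   [¬∨-rule on 10]
13. ¬b, w   [¬→-rule on 11]
Accessibility: uRu, uRv, vRv, vRw, wRw
The negation has an open branch (countermodel exists).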